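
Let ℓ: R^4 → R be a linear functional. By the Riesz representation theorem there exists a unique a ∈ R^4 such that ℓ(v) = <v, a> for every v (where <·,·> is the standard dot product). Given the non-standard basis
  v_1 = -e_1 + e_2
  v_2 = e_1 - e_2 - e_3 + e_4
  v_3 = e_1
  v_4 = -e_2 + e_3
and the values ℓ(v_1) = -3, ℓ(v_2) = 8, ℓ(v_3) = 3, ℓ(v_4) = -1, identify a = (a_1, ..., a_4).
a = (3, 0, -1, 4)

Write a = (a_1, ..., a_4) in the standard basis. For each basis vector v_i, ℓ(v_i) = <v_i, a> is a linear equation in the a_j's. Collect the n equations into a matrix system V a = ℓ, where row i of V is v_i (expressed in the standard basis). Since V is invertible (lower-triangular with 1s on the diagonal, up to permutation), solve by back-substitution:
  V =
[[-1, 1, 0, 0],
 [1, -1, -1, 1],
 [1, 0, 0, 0],
 [0, -1, 1, 0]]
  V a = (-3, 8, 3, -1)
Solving gives a = (3, 0, -1, 4).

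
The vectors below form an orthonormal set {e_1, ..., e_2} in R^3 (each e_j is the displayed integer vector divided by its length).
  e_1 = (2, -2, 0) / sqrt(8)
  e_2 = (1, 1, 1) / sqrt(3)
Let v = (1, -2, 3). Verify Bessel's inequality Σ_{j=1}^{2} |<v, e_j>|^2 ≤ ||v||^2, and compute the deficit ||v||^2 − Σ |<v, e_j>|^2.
Σ |<v, e_j>|^2 = 35/6; ||v||^2 = 14; deficit = 49/6

Write each e_j = u_j / sqrt(<u_j, u_j>) where u_j is the displayed integer vector. Then <v, e_j> = <v, u_j> / sqrt(<u_j, u_j>), so |<v, e_j>|^2 = <v, u_j>^2 / <u_j, u_j>.
Coefficients: <v, e_1> = 6/sqrt(8), <v, e_2> = 2/sqrt(3).
Square and sum: Σ |<v, e_j>|^2 = 35/6.
Compute ||v||^2 = v·v = 14.
Deficit = 14 − 35/6 = 49/6 ≥ 0, confirming Bessel's inequality. (The deficit equals ||v − Σ <v,e_j> e_j||^2, the squared distance from v to span{e_j}.)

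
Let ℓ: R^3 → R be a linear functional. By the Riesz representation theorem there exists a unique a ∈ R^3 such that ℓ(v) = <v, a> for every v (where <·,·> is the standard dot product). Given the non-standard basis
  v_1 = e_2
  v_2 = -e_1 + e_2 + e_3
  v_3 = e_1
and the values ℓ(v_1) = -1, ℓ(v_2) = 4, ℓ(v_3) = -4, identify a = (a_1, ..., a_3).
a = (-4, -1, 1)

Write a = (a_1, ..., a_3) in the standard basis. For each basis vector v_i, ℓ(v_i) = <v_i, a> is a linear equation in the a_j's. Collect the n equations into a matrix system V a = ℓ, where row i of V is v_i (expressed in the standard basis). Since V is invertible (lower-triangular with 1s on the diagonal, up to permutation), solve by back-substitution:
  V =
[[0, 1, 0],
 [-1, 1, 1],
 [1, 0, 0]]
  V a = (-1, 4, -4)
Solving gives a = (-4, -1, 1).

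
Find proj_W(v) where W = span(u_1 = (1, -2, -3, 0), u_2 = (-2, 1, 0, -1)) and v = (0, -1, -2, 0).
proj_W(v) = (2/17, -35/34, -33/17, -9/34)

Set up U = [u_1 | ... | u_2] ∈ R^(4×2). The projector onto W = col(U) is P = U (U^T U)^(-1) U^T.
Compute U^T U =
  [14, -4]
  [-4, 6],
and U^T v = (8, -1).
Solve U^T U · c = U^T v for the coefficients: c = (11/17, 9/34). The projection is proj_W(v) = U c.
Check: (v - proj_W(v)) · u_1 = 0  (should be 0).
Check: (v - proj_W(v)) · u_2 = 0  (should be 0).
Result: proj_W(v) = (2/17, -35/34, -33/17, -9/34).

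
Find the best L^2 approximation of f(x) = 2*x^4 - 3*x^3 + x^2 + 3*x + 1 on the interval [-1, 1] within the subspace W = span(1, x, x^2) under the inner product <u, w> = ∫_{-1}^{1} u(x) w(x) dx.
g(x) = 19*x^2/7 + 6*x/5 + 29/35

The best approximation g ∈ W is the orthogonal projection of f onto W. Writing g = a_0 + a_1 x + a_2 x^2, the coefficients solve the normal equations G · a = b where
  G_{ij} = <φ_i, φ_j> and b_i = <f, φ_i>, with φ_0 = 1, φ_1 = x, φ_2 = x^2.
G =
  [2, 0, 2/3]
  [0, 2/3, 0]
  [2/3, 0, 2/5],
b = (52/15, 4/5, 172/105).
Solving gives a_0 = 29/35, a_1 = 6/5, a_2 = 19/7, so
  g(x) = 19*x^2/7 + 6*x/5 + 29/35.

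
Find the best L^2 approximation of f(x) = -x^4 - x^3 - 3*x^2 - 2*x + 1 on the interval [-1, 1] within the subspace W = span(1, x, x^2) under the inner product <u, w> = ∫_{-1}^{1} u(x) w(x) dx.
g(x) = -27*x^2/7 - 13*x/5 + 38/35

The best approximation g ∈ W is the orthogonal projection of f onto W. Writing g = a_0 + a_1 x + a_2 x^2, the coefficients solve the normal equations G · a = b where
  G_{ij} = <φ_i, φ_j> and b_i = <f, φ_i>, with φ_0 = 1, φ_1 = x, φ_2 = x^2.
G =
  [2, 0, 2/3]
  [0, 2/3, 0]
  [2/3, 0, 2/5],
b = (-2/5, -26/15, -86/105).
Solving gives a_0 = 38/35, a_1 = -13/5, a_2 = -27/7, so
  g(x) = -27*x^2/7 - 13*x/5 + 38/35.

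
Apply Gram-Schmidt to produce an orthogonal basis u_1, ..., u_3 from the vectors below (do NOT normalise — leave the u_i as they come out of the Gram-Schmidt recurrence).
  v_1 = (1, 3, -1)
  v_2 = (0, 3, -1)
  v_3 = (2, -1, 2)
Orthogonal basis:
  u_1 = (1, 3, -1)
  u_2 = (-10/11, 3/11, -1/11)
  u_3 = (0, 1/2, 3/2)

Apply the Gram-Schmidt recurrence
  u_1 = v_1
  u_i = v_i − Σ_{j<i} ((v_i · u_j) / (u_j · u_j)) · u_j.

Step by step this gives:
  u_1 = (1, 3, -1)
  u_2 = (-10/11, 3/11, -1/11)
  u_3 = (0, 1/2, 3/2)

Orthogonality check:
  u_2 · u_1 = 0 (should be 0)
  u_3 · u_1 = 0 (should be 0)
  u_3 · u_2 = 0 (should be 0)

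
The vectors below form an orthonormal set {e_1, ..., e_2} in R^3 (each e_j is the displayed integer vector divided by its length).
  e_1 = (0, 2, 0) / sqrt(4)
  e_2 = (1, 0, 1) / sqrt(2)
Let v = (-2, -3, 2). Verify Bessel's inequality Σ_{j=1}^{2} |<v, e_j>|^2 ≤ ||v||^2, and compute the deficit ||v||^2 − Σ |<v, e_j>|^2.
Σ |<v, e_j>|^2 = 9; ||v||^2 = 17; deficit = 8

Write each e_j = u_j / sqrt(<u_j, u_j>) where u_j is the displayed integer vector. Then <v, e_j> = <v, u_j> / sqrt(<u_j, u_j>), so |<v, e_j>|^2 = <v, u_j>^2 / <u_j, u_j>.
Coefficients: <v, e_1> = -6/sqrt(4), <v, e_2> = 0/sqrt(2).
Square and sum: Σ |<v, e_j>|^2 = 9.
Compute ||v||^2 = v·v = 17.
Deficit = 17 − 9 = 8 ≥ 0, confirming Bessel's inequality. (The deficit equals ||v − Σ <v,e_j> e_j||^2, the squared distance from v to span{e_j}.)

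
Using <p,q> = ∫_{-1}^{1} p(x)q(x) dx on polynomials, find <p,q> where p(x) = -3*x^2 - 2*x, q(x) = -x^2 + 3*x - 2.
<p,q> = 6/5

Expand the product: p(x)·q(x) = 3*x^4 - 7*x^3 + 4*x.
∫_{-1}^{1} of each monomial x^k gives [2/(k+1) if k even, 0 if k odd]. Integrating term-by-term (or equivalently evaluating the antiderivative F(x) = 3*x^5/5 - 7*x^4/4 + 2*x^2 at the endpoints):
  F(1) − F(−1) = 17/20 − (-7/20) = 6/5.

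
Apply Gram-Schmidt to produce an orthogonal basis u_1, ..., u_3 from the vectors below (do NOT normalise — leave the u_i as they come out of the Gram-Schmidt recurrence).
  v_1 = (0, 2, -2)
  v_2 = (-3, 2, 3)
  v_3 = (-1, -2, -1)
Orthogonal basis:
  u_1 = (0, 2, -2)
  u_2 = (-3, 5/2, 5/2)
  u_3 = (-70/43, -42/43, -42/43)

Apply the Gram-Schmidt recurrence
  u_1 = v_1
  u_i = v_i − Σ_{j<i} ((v_i · u_j) / (u_j · u_j)) · u_j.

Step by step this gives:
  u_1 = (0, 2, -2)
  u_2 = (-3, 5/2, 5/2)
  u_3 = (-70/43, -42/43, -42/43)

Orthogonality check:
  u_2 · u_1 = 0 (should be 0)
  u_3 · u_1 = 0 (should be 0)
  u_3 · u_2 = 0 (should be 0)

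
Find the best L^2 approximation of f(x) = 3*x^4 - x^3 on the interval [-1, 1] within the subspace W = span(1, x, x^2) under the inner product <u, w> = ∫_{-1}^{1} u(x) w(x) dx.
g(x) = 18*x^2/7 - 3*x/5 - 9/35

The best approximation g ∈ W is the orthogonal projection of f onto W. Writing g = a_0 + a_1 x + a_2 x^2, the coefficients solve the normal equations G · a = b where
  G_{ij} = <φ_i, φ_j> and b_i = <f, φ_i>, with φ_0 = 1, φ_1 = x, φ_2 = x^2.
G =
  [2, 0, 2/3]
  [0, 2/3, 0]
  [2/3, 0, 2/5],
b = (6/5, -2/5, 6/7).
Solving gives a_0 = -9/35, a_1 = -3/5, a_2 = 18/7, so
  g(x) = 18*x^2/7 - 3*x/5 - 9/35.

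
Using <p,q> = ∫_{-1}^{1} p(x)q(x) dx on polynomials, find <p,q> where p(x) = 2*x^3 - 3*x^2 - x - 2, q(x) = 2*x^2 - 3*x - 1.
<p,q> = 8/15

Expand the product: p(x)·q(x) = 4*x^5 - 12*x^4 + 5*x^3 + 2*x^2 + 7*x + 2.
∫_{-1}^{1} of each monomial x^k gives [2/(k+1) if k even, 0 if k odd]. Integrating term-by-term (or equivalently evaluating the antiderivative F(x) = 2*x^6/3 - 12*x^5/5 + 5*x^4/4 + 2*x^3/3 + 7*x^2/2 + 2*x at the endpoints):
  F(1) − F(−1) = 341/60 − (103/20) = 8/15.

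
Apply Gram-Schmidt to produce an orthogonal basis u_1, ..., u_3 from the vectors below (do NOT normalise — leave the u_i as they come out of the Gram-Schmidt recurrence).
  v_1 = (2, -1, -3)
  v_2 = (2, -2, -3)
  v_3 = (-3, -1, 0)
Orthogonal basis:
  u_1 = (2, -1, -3)
  u_2 = (-1/7, -13/14, 3/14)
  u_3 = (-27/13, 0, -18/13)

Apply the Gram-Schmidt recurrence
  u_1 = v_1
  u_i = v_i − Σ_{j<i} ((v_i · u_j) / (u_j · u_j)) · u_j.

Step by step this gives:
  u_1 = (2, -1, -3)
  u_2 = (-1/7, -13/14, 3/14)
  u_3 = (-27/13, 0, -18/13)

Orthogonality check:
  u_2 · u_1 = 0 (should be 0)
  u_3 · u_1 = 0 (should be 0)
  u_3 · u_2 = 0 (should be 0)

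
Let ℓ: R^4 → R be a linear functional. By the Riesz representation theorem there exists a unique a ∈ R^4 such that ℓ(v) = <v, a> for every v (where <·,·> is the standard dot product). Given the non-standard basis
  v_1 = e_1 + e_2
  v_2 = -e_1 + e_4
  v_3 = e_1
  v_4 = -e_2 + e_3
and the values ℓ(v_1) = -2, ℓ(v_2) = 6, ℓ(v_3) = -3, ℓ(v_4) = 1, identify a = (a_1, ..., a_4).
a = (-3, 1, 2, 3)

Write a = (a_1, ..., a_4) in the standard basis. For each basis vector v_i, ℓ(v_i) = <v_i, a> is a linear equation in the a_j's. Collect the n equations into a matrix system V a = ℓ, where row i of V is v_i (expressed in the standard basis). Since V is invertible (lower-triangular with 1s on the diagonal, up to permutation), solve by back-substitution:
  V =
[[1, 1, 0, 0],
 [-1, 0, 0, 1],
 [1, 0, 0, 0],
 [0, -1, 1, 0]]
  V a = (-2, 6, -3, 1)
Solving gives a = (-3, 1, 2, 3).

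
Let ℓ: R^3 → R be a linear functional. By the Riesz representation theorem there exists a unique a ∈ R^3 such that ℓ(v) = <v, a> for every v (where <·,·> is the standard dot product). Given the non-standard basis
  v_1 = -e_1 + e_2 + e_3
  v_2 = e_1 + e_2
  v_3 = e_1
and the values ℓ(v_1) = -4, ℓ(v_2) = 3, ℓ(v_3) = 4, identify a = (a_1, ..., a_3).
a = (4, -1, 1)

Write a = (a_1, ..., a_3) in the standard basis. For each basis vector v_i, ℓ(v_i) = <v_i, a> is a linear equation in the a_j's. Collect the n equations into a matrix system V a = ℓ, where row i of V is v_i (expressed in the standard basis). Since V is invertible (lower-triangular with 1s on the diagonal, up to permutation), solve by back-substitution:
  V =
[[-1, 1, 1],
 [1, 1, 0],
 [1, 0, 0]]
  V a = (-4, 3, 4)
Solving gives a = (4, -1, 1).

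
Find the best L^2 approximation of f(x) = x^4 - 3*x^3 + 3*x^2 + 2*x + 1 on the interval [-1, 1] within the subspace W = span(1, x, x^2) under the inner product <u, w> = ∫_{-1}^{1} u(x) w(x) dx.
g(x) = 27*x^2/7 + x/5 + 32/35

The best approximation g ∈ W is the orthogonal projection of f onto W. Writing g = a_0 + a_1 x + a_2 x^2, the coefficients solve the normal equations G · a = b where
  G_{ij} = <φ_i, φ_j> and b_i = <f, φ_i>, with φ_0 = 1, φ_1 = x, φ_2 = x^2.
G =
  [2, 0, 2/3]
  [0, 2/3, 0]
  [2/3, 0, 2/5],
b = (22/5, 2/15, 226/105).
Solving gives a_0 = 32/35, a_1 = 1/5, a_2 = 27/7, so
  g(x) = 27*x^2/7 + x/5 + 32/35.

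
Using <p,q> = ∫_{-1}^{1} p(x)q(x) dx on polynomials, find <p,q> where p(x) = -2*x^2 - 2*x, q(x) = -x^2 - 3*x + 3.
<p,q> = 4/5

Expand the product: p(x)·q(x) = 2*x^4 + 8*x^3 - 6*x.
∫_{-1}^{1} of each monomial x^k gives [2/(k+1) if k even, 0 if k odd]. Integrating term-by-term (or equivalently evaluating the antiderivative F(x) = 2*x^5/5 + 2*x^4 - 3*x^2 at the endpoints):
  F(1) − F(−1) = -3/5 − (-7/5) = 4/5.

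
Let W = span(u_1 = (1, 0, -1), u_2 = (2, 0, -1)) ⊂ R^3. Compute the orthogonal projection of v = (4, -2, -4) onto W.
proj_W(v) = (4, 0, -4)

Set up U = [u_1 | ... | u_2] ∈ R^(3×2). The projector onto W = col(U) is P = U (U^T U)^(-1) U^T.
Compute U^T U =
  [2, 3]
  [3, 5],
and U^T v = (8, 12).
Solve U^T U · c = U^T v for the coefficients: c = (4, 0). The projection is proj_W(v) = U c.
Check: (v - proj_W(v)) · u_1 = 0  (should be 0).
Check: (v - proj_W(v)) · u_2 = 0  (should be 0).
Result: proj_W(v) = (4, 0, -4).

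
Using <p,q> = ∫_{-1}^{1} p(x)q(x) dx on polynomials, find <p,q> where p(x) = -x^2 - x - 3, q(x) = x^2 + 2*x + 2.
<p,q> = -256/15

Expand the product: p(x)·q(x) = -x^4 - 3*x^3 - 7*x^2 - 8*x - 6.
∫_{-1}^{1} of each monomial x^k gives [2/(k+1) if k even, 0 if k odd]. Integrating term-by-term (or equivalently evaluating the antiderivative F(x) = -x^5/5 - 3*x^4/4 - 7*x^3/3 - 4*x^2 - 6*x at the endpoints):
  F(1) − F(−1) = -797/60 − (227/60) = -256/15.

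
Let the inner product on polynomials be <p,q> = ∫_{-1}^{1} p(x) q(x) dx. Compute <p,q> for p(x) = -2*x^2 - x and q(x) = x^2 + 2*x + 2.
<p,q> = -24/5

Expand the product: p(x)·q(x) = -2*x^4 - 5*x^3 - 6*x^2 - 2*x.
∫_{-1}^{1} of each monomial x^k gives [2/(k+1) if k even, 0 if k odd]. Integrating term-by-term (or equivalently evaluating the antiderivative F(x) = -2*x^5/5 - 5*x^4/4 - 2*x^3 - x^2 at the endpoints):
  F(1) − F(−1) = -93/20 − (3/20) = -24/5.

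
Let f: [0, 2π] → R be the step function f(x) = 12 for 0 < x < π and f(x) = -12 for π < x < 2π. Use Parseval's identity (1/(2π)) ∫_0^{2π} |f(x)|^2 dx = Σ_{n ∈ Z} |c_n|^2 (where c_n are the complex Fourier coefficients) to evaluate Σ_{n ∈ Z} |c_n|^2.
Σ |c_n|^2 = 144

Parseval equates the L^2 energy of f (normalised by 1/(2π)) with the ℓ^2 sum of its Fourier coefficients: (1/(2π)) ∫_0^{2π} |f|^2 = Σ |c_n|^2.
Compute the left side: (1/(2π)) [∫_0^π 12^2 dx + ∫_π^{2π} (-12)^2 dx] = (1/(2π)) · (144π + 144π) = (144 + 144)/2 = 144.
So Σ_{n ∈ Z} |c_n|^2 = 144.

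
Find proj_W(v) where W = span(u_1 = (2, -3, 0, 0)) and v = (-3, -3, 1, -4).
proj_W(v) = (6/13, -9/13, 0, 0)

Set up U = [u_1 | ... | u_1] ∈ R^(4×1). The projector onto W = col(U) is P = U (U^T U)^(-1) U^T.
Compute U^T U =
  [13],
and U^T v = (3).
Solve U^T U · c = U^T v for the coefficients: c = (3/13). The projection is proj_W(v) = U c.
Check: (v - proj_W(v)) · u_1 = 0  (should be 0).
Result: proj_W(v) = (6/13, -9/13, 0, 0).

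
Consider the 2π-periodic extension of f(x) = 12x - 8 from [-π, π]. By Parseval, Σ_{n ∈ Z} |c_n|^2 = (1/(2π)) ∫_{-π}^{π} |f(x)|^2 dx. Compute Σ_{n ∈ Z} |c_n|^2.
Σ |c_n|^2 = 48π^2 + 64

Expand and integrate term by term over [-π, π]:
  ∫ (12x)^2 dx = 144·(2π^3/3); ∫ 2·12·(-8)·x dx = 0 (odd integrand); ∫ (-8)^2 dx = 64·2π.
So (1/(2π)) ∫_{-π}^{π} (12x - 8)^2 dx = 144π^2/3 + 64 = 48π^2 + 64.
Parseval ⇒ Σ |c_n|^2 = 48π^2 + 64.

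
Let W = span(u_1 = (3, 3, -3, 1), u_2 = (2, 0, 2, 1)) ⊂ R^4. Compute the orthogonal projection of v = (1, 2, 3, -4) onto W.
proj_W(v) = (112/251, -120/251, 352/251, 76/251)

Set up U = [u_1 | ... | u_2] ∈ R^(4×2). The projector onto W = col(U) is P = U (U^T U)^(-1) U^T.
Compute U^T U =
  [28, 1]
  [1, 9],
and U^T v = (-4, 4).
Solve U^T U · c = U^T v for the coefficients: c = (-40/251, 116/251). The projection is proj_W(v) = U c.
Check: (v - proj_W(v)) · u_1 = 0  (should be 0).
Check: (v - proj_W(v)) · u_2 = 0  (should be 0).
Result: proj_W(v) = (112/251, -120/251, 352/251, 76/251).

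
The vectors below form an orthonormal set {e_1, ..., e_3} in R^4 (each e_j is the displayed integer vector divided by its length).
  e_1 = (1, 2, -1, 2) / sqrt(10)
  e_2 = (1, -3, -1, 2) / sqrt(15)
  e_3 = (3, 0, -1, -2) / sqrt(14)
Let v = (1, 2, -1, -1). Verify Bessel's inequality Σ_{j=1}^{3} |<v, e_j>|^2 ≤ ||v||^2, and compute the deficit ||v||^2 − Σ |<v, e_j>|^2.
Σ |<v, e_j>|^2 = 46/7; ||v||^2 = 7; deficit = 3/7

Write each e_j = u_j / sqrt(<u_j, u_j>) where u_j is the displayed integer vector. Then <v, e_j> = <v, u_j> / sqrt(<u_j, u_j>), so |<v, e_j>|^2 = <v, u_j>^2 / <u_j, u_j>.
Coefficients: <v, e_1> = 4/sqrt(10), <v, e_2> = -6/sqrt(15), <v, e_3> = 6/sqrt(14).
Square and sum: Σ |<v, e_j>|^2 = 46/7.
Compute ||v||^2 = v·v = 7.
Deficit = 7 − 46/7 = 3/7 ≥ 0, confirming Bessel's inequality. (The deficit equals ||v − Σ <v,e_j> e_j||^2, the squared distance from v to span{e_j}.)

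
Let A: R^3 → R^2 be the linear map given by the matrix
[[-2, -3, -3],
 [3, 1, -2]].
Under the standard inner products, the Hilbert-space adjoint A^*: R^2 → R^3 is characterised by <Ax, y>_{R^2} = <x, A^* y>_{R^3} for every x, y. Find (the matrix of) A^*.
A^* = A^T =
[[-2, 3],
 [-3, 1],
 [-3, -2]]

For real matrices with standard dot products, the defining identity <Ax, y> = <x, A^* y> gives (Ax)^T y = x^T (A^*) y, i.e. x^T A^T y = x^T (A^*) y. Since this holds for all x, y, we must have A^* = A^T. Therefore
A^* =
[[-2, 3],
 [-3, 1],
 [-3, -2]].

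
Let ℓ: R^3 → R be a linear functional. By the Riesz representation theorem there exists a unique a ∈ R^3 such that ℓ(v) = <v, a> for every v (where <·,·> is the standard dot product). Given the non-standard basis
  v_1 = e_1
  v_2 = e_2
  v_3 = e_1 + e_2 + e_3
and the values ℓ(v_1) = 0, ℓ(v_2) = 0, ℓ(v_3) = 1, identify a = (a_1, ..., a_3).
a = (0, 0, 1)

Write a = (a_1, ..., a_3) in the standard basis. For each basis vector v_i, ℓ(v_i) = <v_i, a> is a linear equation in the a_j's. Collect the n equations into a matrix system V a = ℓ, where row i of V is v_i (expressed in the standard basis). Since V is invertible (lower-triangular with 1s on the diagonal, up to permutation), solve by back-substitution:
  V =
[[1, 0, 0],
 [0, 1, 0],
 [1, 1, 1]]
  V a = (0, 0, 1)
Solving gives a = (0, 0, 1).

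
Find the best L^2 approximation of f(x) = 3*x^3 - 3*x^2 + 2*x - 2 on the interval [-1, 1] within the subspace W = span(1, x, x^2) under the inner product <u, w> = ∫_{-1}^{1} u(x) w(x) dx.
g(x) = -3*x^2 + 19*x/5 - 2

The best approximation g ∈ W is the orthogonal projection of f onto W. Writing g = a_0 + a_1 x + a_2 x^2, the coefficients solve the normal equations G · a = b where
  G_{ij} = <φ_i, φ_j> and b_i = <f, φ_i>, with φ_0 = 1, φ_1 = x, φ_2 = x^2.
G =
  [2, 0, 2/3]
  [0, 2/3, 0]
  [2/3, 0, 2/5],
b = (-6, 38/15, -38/15).
Solving gives a_0 = -2, a_1 = 19/5, a_2 = -3, so
  g(x) = -3*x^2 + 19*x/5 - 2.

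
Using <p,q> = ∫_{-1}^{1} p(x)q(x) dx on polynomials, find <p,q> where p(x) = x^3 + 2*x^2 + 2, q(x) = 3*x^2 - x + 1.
<p,q> = 34/3

Expand the product: p(x)·q(x) = 3*x^5 + 5*x^4 - x^3 + 8*x^2 - 2*x + 2.
∫_{-1}^{1} of each monomial x^k gives [2/(k+1) if k even, 0 if k odd]. Integrating term-by-term (or equivalently evaluating the antiderivative F(x) = x^6/2 + x^5 - x^4/4 + 8*x^3/3 - x^2 + 2*x at the endpoints):
  F(1) − F(−1) = 59/12 − (-77/12) = 34/3.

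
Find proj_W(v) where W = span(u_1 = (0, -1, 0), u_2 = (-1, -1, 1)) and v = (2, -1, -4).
proj_W(v) = (3, -1, -3)

Set up U = [u_1 | ... | u_2] ∈ R^(3×2). The projector onto W = col(U) is P = U (U^T U)^(-1) U^T.
Compute U^T U =
  [1, 1]
  [1, 3],
and U^T v = (1, -5).
Solve U^T U · c = U^T v for the coefficients: c = (4, -3). The projection is proj_W(v) = U c.
Check: (v - proj_W(v)) · u_1 = 0  (should be 0).
Check: (v - proj_W(v)) · u_2 = 0  (should be 0).
Result: proj_W(v) = (3, -1, -3).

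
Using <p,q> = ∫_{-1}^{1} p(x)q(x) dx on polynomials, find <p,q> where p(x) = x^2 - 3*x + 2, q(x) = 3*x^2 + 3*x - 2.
<p,q> = -152/15

Expand the product: p(x)·q(x) = 3*x^4 - 6*x^3 - 5*x^2 + 12*x - 4.
∫_{-1}^{1} of each monomial x^k gives [2/(k+1) if k even, 0 if k odd]. Integrating term-by-term (or equivalently evaluating the antiderivative F(x) = 3*x^5/5 - 3*x^4/2 - 5*x^3/3 + 6*x^2 - 4*x at the endpoints):
  F(1) − F(−1) = -17/30 − (287/30) = -152/15.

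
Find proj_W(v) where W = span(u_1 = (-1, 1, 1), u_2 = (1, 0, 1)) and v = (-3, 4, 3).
proj_W(v) = (-10/3, 10/3, 10/3)

Set up U = [u_1 | ... | u_2] ∈ R^(3×2). The projector onto W = col(U) is P = U (U^T U)^(-1) U^T.
Compute U^T U =
  [3, 0]
  [0, 2],
and U^T v = (10, 0).
Solve U^T U · c = U^T v for the coefficients: c = (10/3, 0). The projection is proj_W(v) = U c.
Check: (v - proj_W(v)) · u_1 = 0  (should be 0).
Check: (v - proj_W(v)) · u_2 = 0  (should be 0).
Result: proj_W(v) = (-10/3, 10/3, 10/3).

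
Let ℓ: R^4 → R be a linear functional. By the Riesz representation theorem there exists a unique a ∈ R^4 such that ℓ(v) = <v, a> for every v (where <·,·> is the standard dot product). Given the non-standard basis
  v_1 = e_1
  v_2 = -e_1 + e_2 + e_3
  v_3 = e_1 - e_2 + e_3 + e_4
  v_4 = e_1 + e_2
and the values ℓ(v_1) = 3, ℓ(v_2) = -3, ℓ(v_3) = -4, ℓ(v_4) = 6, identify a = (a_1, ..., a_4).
a = (3, 3, -3, -1)

Write a = (a_1, ..., a_4) in the standard basis. For each basis vector v_i, ℓ(v_i) = <v_i, a> is a linear equation in the a_j's. Collect the n equations into a matrix system V a = ℓ, where row i of V is v_i (expressed in the standard basis). Since V is invertible (lower-triangular with 1s on the diagonal, up to permutation), solve by back-substitution:
  V =
[[1, 0, 0, 0],
 [-1, 1, 1, 0],
 [1, -1, 1, 1],
 [1, 1, 0, 0]]
  V a = (3, -3, -4, 6)
Solving gives a = (3, 3, -3, -1).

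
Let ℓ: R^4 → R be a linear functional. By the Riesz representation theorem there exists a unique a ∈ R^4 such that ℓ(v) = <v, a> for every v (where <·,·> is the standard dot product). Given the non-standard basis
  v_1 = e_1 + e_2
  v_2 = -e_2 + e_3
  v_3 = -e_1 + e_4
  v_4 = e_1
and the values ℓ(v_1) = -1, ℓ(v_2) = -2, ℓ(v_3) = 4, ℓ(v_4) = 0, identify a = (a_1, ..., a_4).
a = (0, -1, -3, 4)

Write a = (a_1, ..., a_4) in the standard basis. For each basis vector v_i, ℓ(v_i) = <v_i, a> is a linear equation in the a_j's. Collect the n equations into a matrix system V a = ℓ, where row i of V is v_i (expressed in the standard basis). Since V is invertible (lower-triangular with 1s on the diagonal, up to permutation), solve by back-substitution:
  V =
[[1, 1, 0, 0],
 [0, -1, 1, 0],
 [-1, 0, 0, 1],
 [1, 0, 0, 0]]
  V a = (-1, -2, 4, 0)
Solving gives a = (0, -1, -3, 4).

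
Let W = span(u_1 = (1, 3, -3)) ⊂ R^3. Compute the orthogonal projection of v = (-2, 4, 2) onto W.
proj_W(v) = (4/19, 12/19, -12/19)

Set up U = [u_1 | ... | u_1] ∈ R^(3×1). The projector onto W = col(U) is P = U (U^T U)^(-1) U^T.
Compute U^T U =
  [19],
and U^T v = (4).
Solve U^T U · c = U^T v for the coefficients: c = (4/19). The projection is proj_W(v) = U c.
Check: (v - proj_W(v)) · u_1 = 0  (should be 0).
Result: proj_W(v) = (4/19, 12/19, -12/19).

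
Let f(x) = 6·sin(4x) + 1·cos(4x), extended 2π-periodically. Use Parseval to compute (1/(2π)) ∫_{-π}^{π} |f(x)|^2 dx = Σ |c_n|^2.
Σ |c_n|^2 = 37/2

Expand |f|^2 and use orthogonality of {sin(nx), cos(mx)} on [-π, π]:
  ∫_{-π}^{π} sin(nx)^2 dx = π, ∫ cos(mx)^2 dx = π, and cross terms integrate to 0.
So ∫_{-π}^{π} f(x)^2 dx = 6^2 · π + 1^2 · π = (36 + 1)π.
Divide by 2π: (36 + 1)/2 = 37/2.
By Parseval, this equals Σ |c_n|^2.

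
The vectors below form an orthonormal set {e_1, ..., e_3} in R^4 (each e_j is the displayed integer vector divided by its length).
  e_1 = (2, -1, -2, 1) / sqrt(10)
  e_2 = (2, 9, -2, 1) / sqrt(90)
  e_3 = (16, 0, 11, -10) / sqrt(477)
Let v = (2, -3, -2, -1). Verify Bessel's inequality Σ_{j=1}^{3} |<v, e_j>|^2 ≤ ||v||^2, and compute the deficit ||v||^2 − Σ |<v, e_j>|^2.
Σ |<v, e_j>|^2 = 810/53; ||v||^2 = 18; deficit = 144/53

Write each e_j = u_j / sqrt(<u_j, u_j>) where u_j is the displayed integer vector. Then <v, e_j> = <v, u_j> / sqrt(<u_j, u_j>), so |<v, e_j>|^2 = <v, u_j>^2 / <u_j, u_j>.
Coefficients: <v, e_1> = 10/sqrt(10), <v, e_2> = -20/sqrt(90), <v, e_3> = 20/sqrt(477).
Square and sum: Σ |<v, e_j>|^2 = 810/53.
Compute ||v||^2 = v·v = 18.
Deficit = 18 − 810/53 = 144/53 ≥ 0, confirming Bessel's inequality. (The deficit equals ||v − Σ <v,e_j> e_j||^2, the squared distance from v to span{e_j}.)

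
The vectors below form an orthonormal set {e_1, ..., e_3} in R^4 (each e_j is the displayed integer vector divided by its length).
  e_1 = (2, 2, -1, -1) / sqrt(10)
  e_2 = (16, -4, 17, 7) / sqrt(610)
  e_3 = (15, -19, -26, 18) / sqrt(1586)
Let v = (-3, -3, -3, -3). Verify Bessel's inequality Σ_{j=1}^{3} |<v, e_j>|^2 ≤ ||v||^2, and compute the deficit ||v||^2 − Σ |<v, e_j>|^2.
Σ |<v, e_j>|^2 = 306/13; ||v||^2 = 36; deficit = 162/13

Write each e_j = u_j / sqrt(<u_j, u_j>) where u_j is the displayed integer vector. Then <v, e_j> = <v, u_j> / sqrt(<u_j, u_j>), so |<v, e_j>|^2 = <v, u_j>^2 / <u_j, u_j>.
Coefficients: <v, e_1> = -6/sqrt(10), <v, e_2> = -108/sqrt(610), <v, e_3> = 36/sqrt(1586).
Square and sum: Σ |<v, e_j>|^2 = 306/13.
Compute ||v||^2 = v·v = 36.
Deficit = 36 − 306/13 = 162/13 ≥ 0, confirming Bessel's inequality. (The deficit equals ||v − Σ <v,e_j> e_j||^2, the squared distance from v to span{e_j}.)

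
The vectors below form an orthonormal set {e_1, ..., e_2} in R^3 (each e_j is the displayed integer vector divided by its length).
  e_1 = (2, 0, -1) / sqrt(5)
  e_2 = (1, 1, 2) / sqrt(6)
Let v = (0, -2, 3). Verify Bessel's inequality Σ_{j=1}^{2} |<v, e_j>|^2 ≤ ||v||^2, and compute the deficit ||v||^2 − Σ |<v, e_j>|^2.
Σ |<v, e_j>|^2 = 67/15; ||v||^2 = 13; deficit = 128/15

Write each e_j = u_j / sqrt(<u_j, u_j>) where u_j is the displayed integer vector. Then <v, e_j> = <v, u_j> / sqrt(<u_j, u_j>), so |<v, e_j>|^2 = <v, u_j>^2 / <u_j, u_j>.
Coefficients: <v, e_1> = -3/sqrt(5), <v, e_2> = 4/sqrt(6).
Square and sum: Σ |<v, e_j>|^2 = 67/15.
Compute ||v||^2 = v·v = 13.
Deficit = 13 − 67/15 = 128/15 ≥ 0, confirming Bessel's inequality. (The deficit equals ||v − Σ <v,e_j> e_j||^2, the squared distance from v to span{e_j}.)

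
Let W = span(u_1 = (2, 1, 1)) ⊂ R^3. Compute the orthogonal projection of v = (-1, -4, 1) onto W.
proj_W(v) = (-5/3, -5/6, -5/6)

Set up U = [u_1 | ... | u_1] ∈ R^(3×1). The projector onto W = col(U) is P = U (U^T U)^(-1) U^T.
Compute U^T U =
  [6],
and U^T v = (-5).
Solve U^T U · c = U^T v for the coefficients: c = (-5/6). The projection is proj_W(v) = U c.
Check: (v - proj_W(v)) · u_1 = 0  (should be 0).
Result: proj_W(v) = (-5/3, -5/6, -5/6).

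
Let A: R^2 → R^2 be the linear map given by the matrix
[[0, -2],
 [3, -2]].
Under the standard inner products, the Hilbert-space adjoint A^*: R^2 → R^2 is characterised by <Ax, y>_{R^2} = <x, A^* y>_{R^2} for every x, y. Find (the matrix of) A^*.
A^* = A^T =
[[0, 3],
 [-2, -2]]

For real matrices with standard dot products, the defining identity <Ax, y> = <x, A^* y> gives (Ax)^T y = x^T (A^*) y, i.e. x^T A^T y = x^T (A^*) y. Since this holds for all x, y, we must have A^* = A^T. Therefore
A^* =
[[0, 3],
 [-2, -2]].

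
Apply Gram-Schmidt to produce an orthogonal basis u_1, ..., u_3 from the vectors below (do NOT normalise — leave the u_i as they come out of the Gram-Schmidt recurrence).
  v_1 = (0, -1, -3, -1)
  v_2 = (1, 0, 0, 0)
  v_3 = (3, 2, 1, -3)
Orthogonal basis:
  u_1 = (0, -1, -3, -1)
  u_2 = (1, 0, 0, 0)
  u_3 = (0, 20/11, 5/11, -35/11)

Apply the Gram-Schmidt recurrence
  u_1 = v_1
  u_i = v_i − Σ_{j<i} ((v_i · u_j) / (u_j · u_j)) · u_j.

Step by step this gives:
  u_1 = (0, -1, -3, -1)
  u_2 = (1, 0, 0, 0)
  u_3 = (0, 20/11, 5/11, -35/11)

Orthogonality check:
  u_2 · u_1 = 0 (should be 0)
  u_3 · u_1 = 0 (should be 0)
  u_3 · u_2 = 0 (should be 0)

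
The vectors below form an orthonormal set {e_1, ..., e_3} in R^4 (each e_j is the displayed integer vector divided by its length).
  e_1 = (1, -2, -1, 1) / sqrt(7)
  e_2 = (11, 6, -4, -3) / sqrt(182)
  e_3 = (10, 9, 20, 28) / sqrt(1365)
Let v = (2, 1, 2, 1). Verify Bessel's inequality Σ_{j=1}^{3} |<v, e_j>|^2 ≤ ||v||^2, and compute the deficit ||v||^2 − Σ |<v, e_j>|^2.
Σ |<v, e_j>|^2 = 1811/210; ||v||^2 = 10; deficit = 289/210

Write each e_j = u_j / sqrt(<u_j, u_j>) where u_j is the displayed integer vector. Then <v, e_j> = <v, u_j> / sqrt(<u_j, u_j>), so |<v, e_j>|^2 = <v, u_j>^2 / <u_j, u_j>.
Coefficients: <v, e_1> = -1/sqrt(7), <v, e_2> = 17/sqrt(182), <v, e_3> = 97/sqrt(1365).
Square and sum: Σ |<v, e_j>|^2 = 1811/210.
Compute ||v||^2 = v·v = 10.
Deficit = 10 − 1811/210 = 289/210 ≥ 0, confirming Bessel's inequality. (The deficit equals ||v − Σ <v,e_j> e_j||^2, the squared distance from v to span{e_j}.)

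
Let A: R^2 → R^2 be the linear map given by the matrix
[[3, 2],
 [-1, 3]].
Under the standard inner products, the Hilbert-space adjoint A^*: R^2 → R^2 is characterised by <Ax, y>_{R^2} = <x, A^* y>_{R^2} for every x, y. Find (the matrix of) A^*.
A^* = A^T =
[[3, -1],
 [2, 3]]

For real matrices with standard dot products, the defining identity <Ax, y> = <x, A^* y> gives (Ax)^T y = x^T (A^*) y, i.e. x^T A^T y = x^T (A^*) y. Since this holds for all x, y, we must have A^* = A^T. Therefore
A^* =
[[3, -1],
 [2, 3]].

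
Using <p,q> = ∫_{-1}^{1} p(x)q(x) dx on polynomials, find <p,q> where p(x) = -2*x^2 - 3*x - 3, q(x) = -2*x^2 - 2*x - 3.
<p,q> = 158/5

Expand the product: p(x)·q(x) = 4*x^4 + 10*x^3 + 18*x^2 + 15*x + 9.
∫_{-1}^{1} of each monomial x^k gives [2/(k+1) if k even, 0 if k odd]. Integrating term-by-term (or equivalently evaluating the antiderivative F(x) = 4*x^5/5 + 5*x^4/2 + 6*x^3 + 15*x^2/2 + 9*x at the endpoints):
  F(1) − F(−1) = 129/5 − (-29/5) = 158/5.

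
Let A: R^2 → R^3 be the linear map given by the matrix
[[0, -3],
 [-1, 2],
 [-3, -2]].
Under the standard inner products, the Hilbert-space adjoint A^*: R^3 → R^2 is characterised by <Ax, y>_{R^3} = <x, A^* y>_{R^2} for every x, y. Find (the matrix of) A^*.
A^* = A^T =
[[0, -1, -3],
 [-3, 2, -2]]

For real matrices with standard dot products, the defining identity <Ax, y> = <x, A^* y> gives (Ax)^T y = x^T (A^*) y, i.e. x^T A^T y = x^T (A^*) y. Since this holds for all x, y, we must have A^* = A^T. Therefore
A^* =
[[0, -1, -3],
 [-3, 2, -2]].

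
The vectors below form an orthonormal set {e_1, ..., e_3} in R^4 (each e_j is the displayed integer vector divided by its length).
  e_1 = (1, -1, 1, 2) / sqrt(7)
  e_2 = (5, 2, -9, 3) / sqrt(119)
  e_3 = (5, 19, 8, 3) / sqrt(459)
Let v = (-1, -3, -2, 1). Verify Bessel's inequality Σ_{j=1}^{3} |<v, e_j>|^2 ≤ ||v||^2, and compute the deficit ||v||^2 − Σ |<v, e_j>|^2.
Σ |<v, e_j>|^2 = 41/3; ||v||^2 = 15; deficit = 4/3

Write each e_j = u_j / sqrt(<u_j, u_j>) where u_j is the displayed integer vector. Then <v, e_j> = <v, u_j> / sqrt(<u_j, u_j>), so |<v, e_j>|^2 = <v, u_j>^2 / <u_j, u_j>.
Coefficients: <v, e_1> = 2/sqrt(7), <v, e_2> = 10/sqrt(119), <v, e_3> = -75/sqrt(459).
Square and sum: Σ |<v, e_j>|^2 = 41/3.
Compute ||v||^2 = v·v = 15.
Deficit = 15 − 41/3 = 4/3 ≥ 0, confirming Bessel's inequality. (The deficit equals ||v − Σ <v,e_j> e_j||^2, the squared distance from v to span{e_j}.)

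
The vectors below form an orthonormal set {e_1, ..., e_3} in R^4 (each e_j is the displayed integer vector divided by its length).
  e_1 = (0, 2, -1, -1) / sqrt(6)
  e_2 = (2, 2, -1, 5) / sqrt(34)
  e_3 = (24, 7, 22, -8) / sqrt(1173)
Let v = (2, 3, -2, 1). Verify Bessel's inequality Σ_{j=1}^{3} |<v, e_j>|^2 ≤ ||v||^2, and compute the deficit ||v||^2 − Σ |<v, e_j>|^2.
Σ |<v, e_j>|^2 = 389/23; ||v||^2 = 18; deficit = 25/23

Write each e_j = u_j / sqrt(<u_j, u_j>) where u_j is the displayed integer vector. Then <v, e_j> = <v, u_j> / sqrt(<u_j, u_j>), so |<v, e_j>|^2 = <v, u_j>^2 / <u_j, u_j>.
Coefficients: <v, e_1> = 7/sqrt(6), <v, e_2> = 17/sqrt(34), <v, e_3> = 17/sqrt(1173).
Square and sum: Σ |<v, e_j>|^2 = 389/23.
Compute ||v||^2 = v·v = 18.
Deficit = 18 − 389/23 = 25/23 ≥ 0, confirming Bessel's inequality. (The deficit equals ||v − Σ <v,e_j> e_j||^2, the squared distance from v to span{e_j}.)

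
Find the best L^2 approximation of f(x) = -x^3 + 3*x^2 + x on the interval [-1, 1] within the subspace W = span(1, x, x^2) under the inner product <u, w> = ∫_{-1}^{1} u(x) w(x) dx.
g(x) = 3*x^2 + 2*x/5

The best approximation g ∈ W is the orthogonal projection of f onto W. Writing g = a_0 + a_1 x + a_2 x^2, the coefficients solve the normal equations G · a = b where
  G_{ij} = <φ_i, φ_j> and b_i = <f, φ_i>, with φ_0 = 1, φ_1 = x, φ_2 = x^2.
G =
  [2, 0, 2/3]
  [0, 2/3, 0]
  [2/3, 0, 2/5],
b = (2, 4/15, 6/5).
Solving gives a_0 = 0, a_1 = 2/5, a_2 = 3, so
  g(x) = 3*x^2 + 2*x/5.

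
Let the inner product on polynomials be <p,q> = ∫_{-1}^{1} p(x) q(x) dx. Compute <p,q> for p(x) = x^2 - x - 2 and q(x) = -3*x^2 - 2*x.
<p,q> = 62/15

Expand the product: p(x)·q(x) = -3*x^4 + x^3 + 8*x^2 + 4*x.
∫_{-1}^{1} of each monomial x^k gives [2/(k+1) if k even, 0 if k odd]. Integrating term-by-term (or equivalently evaluating the antiderivative F(x) = -3*x^5/5 + x^4/4 + 8*x^3/3 + 2*x^2 at the endpoints):
  F(1) − F(−1) = 259/60 − (11/60) = 62/15.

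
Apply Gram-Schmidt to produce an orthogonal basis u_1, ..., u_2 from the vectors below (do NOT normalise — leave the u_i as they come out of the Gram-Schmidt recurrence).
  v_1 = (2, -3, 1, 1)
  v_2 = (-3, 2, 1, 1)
Orthogonal basis:
  u_1 = (2, -3, 1, 1)
  u_2 = (-5/3, 0, 5/3, 5/3)

Apply the Gram-Schmidt recurrence
  u_1 = v_1
  u_i = v_i − Σ_{j<i} ((v_i · u_j) / (u_j · u_j)) · u_j.

Step by step this gives:
  u_1 = (2, -3, 1, 1)
  u_2 = (-5/3, 0, 5/3, 5/3)

Orthogonality check:
  u_2 · u_1 = 0 (should be 0)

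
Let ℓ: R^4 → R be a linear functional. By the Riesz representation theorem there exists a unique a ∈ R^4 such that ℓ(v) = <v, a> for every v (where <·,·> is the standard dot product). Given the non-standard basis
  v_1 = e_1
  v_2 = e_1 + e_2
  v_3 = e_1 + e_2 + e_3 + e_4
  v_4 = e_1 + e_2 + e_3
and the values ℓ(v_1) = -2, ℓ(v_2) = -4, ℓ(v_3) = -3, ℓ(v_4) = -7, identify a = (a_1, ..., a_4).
a = (-2, -2, -3, 4)

Write a = (a_1, ..., a_4) in the standard basis. For each basis vector v_i, ℓ(v_i) = <v_i, a> is a linear equation in the a_j's. Collect the n equations into a matrix system V a = ℓ, where row i of V is v_i (expressed in the standard basis). Since V is invertible (lower-triangular with 1s on the diagonal, up to permutation), solve by back-substitution:
  V =
[[1, 0, 0, 0],
 [1, 1, 0, 0],
 [1, 1, 1, 1],
 [1, 1, 1, 0]]
  V a = (-2, -4, -3, -7)
Solving gives a = (-2, -2, -3, 4).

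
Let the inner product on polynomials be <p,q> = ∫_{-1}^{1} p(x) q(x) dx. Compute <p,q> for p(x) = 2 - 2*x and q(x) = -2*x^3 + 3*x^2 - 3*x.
<p,q> = 48/5

Expand the product: p(x)·q(x) = 4*x^4 - 10*x^3 + 12*x^2 - 6*x.
∫_{-1}^{1} of each monomial x^k gives [2/(k+1) if k even, 0 if k odd]. Integrating term-by-term (or equivalently evaluating the antiderivative F(x) = 4*x^5/5 - 5*x^4/2 + 4*x^3 - 3*x^2 at the endpoints):
  F(1) − F(−1) = -7/10 − (-103/10) = 48/5.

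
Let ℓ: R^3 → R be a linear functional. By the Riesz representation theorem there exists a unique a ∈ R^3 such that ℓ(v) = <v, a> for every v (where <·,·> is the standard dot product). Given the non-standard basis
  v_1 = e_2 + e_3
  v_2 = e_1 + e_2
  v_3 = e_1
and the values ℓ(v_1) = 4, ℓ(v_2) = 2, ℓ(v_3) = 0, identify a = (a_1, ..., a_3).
a = (0, 2, 2)

Write a = (a_1, ..., a_3) in the standard basis. For each basis vector v_i, ℓ(v_i) = <v_i, a> is a linear equation in the a_j's. Collect the n equations into a matrix system V a = ℓ, where row i of V is v_i (expressed in the standard basis). Since V is invertible (lower-triangular with 1s on the diagonal, up to permutation), solve by back-substitution:
  V =
[[0, 1, 1],
 [1, 1, 0],
 [1, 0, 0]]
  V a = (4, 2, 0)
Solving gives a = (0, 2, 2).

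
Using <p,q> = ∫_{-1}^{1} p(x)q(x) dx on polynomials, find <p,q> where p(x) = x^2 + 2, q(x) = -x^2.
<p,q> = -26/15

Expand the product: p(x)·q(x) = -x^4 - 2*x^2.
∫_{-1}^{1} of each monomial x^k gives [2/(k+1) if k even, 0 if k odd]. Integrating term-by-term (or equivalently evaluating the antiderivative F(x) = -x^5/5 - 2*x^3/3 at the endpoints):
  F(1) − F(−1) = -13/15 − (13/15) = -26/15.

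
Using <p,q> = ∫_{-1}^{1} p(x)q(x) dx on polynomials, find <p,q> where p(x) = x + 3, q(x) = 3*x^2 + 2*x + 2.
<p,q> = 58/3

Expand the product: p(x)·q(x) = 3*x^3 + 11*x^2 + 8*x + 6.
∫_{-1}^{1} of each monomial x^k gives [2/(k+1) if k even, 0 if k odd]. Integrating term-by-term (or equivalently evaluating the antiderivative F(x) = 3*x^4/4 + 11*x^3/3 + 4*x^2 + 6*x at the endpoints):
  F(1) − F(−1) = 173/12 − (-59/12) = 58/3.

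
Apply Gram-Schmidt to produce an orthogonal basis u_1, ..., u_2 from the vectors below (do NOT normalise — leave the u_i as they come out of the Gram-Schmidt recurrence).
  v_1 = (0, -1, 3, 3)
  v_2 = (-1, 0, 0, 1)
Orthogonal basis:
  u_1 = (0, -1, 3, 3)
  u_2 = (-1, 3/19, -9/19, 10/19)

Apply the Gram-Schmidt recurrence
  u_1 = v_1
  u_i = v_i − Σ_{j<i} ((v_i · u_j) / (u_j · u_j)) · u_j.

Step by step this gives:
  u_1 = (0, -1, 3, 3)
  u_2 = (-1, 3/19, -9/19, 10/19)

Orthogonality check:
  u_2 · u_1 = 0 (should be 0)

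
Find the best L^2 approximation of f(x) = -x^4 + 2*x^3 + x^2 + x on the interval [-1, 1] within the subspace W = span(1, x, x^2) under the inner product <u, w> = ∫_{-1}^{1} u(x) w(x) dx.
g(x) = x^2/7 + 11*x/5 + 3/35

The best approximation g ∈ W is the orthogonal projection of f onto W. Writing g = a_0 + a_1 x + a_2 x^2, the coefficients solve the normal equations G · a = b where
  G_{ij} = <φ_i, φ_j> and b_i = <f, φ_i>, with φ_0 = 1, φ_1 = x, φ_2 = x^2.
G =
  [2, 0, 2/3]
  [0, 2/3, 0]
  [2/3, 0, 2/5],
b = (4/15, 22/15, 4/35).
Solving gives a_0 = 3/35, a_1 = 11/5, a_2 = 1/7, so
  g(x) = x^2/7 + 11*x/5 + 3/35.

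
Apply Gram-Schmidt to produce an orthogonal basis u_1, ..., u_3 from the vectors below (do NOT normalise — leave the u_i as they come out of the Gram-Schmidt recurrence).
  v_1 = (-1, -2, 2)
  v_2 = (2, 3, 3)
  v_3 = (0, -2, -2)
Orthogonal basis:
  u_1 = (-1, -2, 2)
  u_2 = (16/9, 23/9, 31/9)
  u_3 = (96/97, -56/97, -8/97)

Apply the Gram-Schmidt recurrence
  u_1 = v_1
  u_i = v_i − Σ_{j<i} ((v_i · u_j) / (u_j · u_j)) · u_j.

Step by step this gives:
  u_1 = (-1, -2, 2)
  u_2 = (16/9, 23/9, 31/9)
  u_3 = (96/97, -56/97, -8/97)

Orthogonality check:
  u_2 · u_1 = 0 (should be 0)
  u_3 · u_1 = 0 (should be 0)
  u_3 · u_2 = 0 (should be 0)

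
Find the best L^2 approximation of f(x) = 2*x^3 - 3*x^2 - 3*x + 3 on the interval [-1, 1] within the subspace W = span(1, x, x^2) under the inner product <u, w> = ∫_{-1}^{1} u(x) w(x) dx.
g(x) = -3*x^2 - 9*x/5 + 3

The best approximation g ∈ W is the orthogonal projection of f onto W. Writing g = a_0 + a_1 x + a_2 x^2, the coefficients solve the normal equations G · a = b where
  G_{ij} = <φ_i, φ_j> and b_i = <f, φ_i>, with φ_0 = 1, φ_1 = x, φ_2 = x^2.
G =
  [2, 0, 2/3]
  [0, 2/3, 0]
  [2/3, 0, 2/5],
b = (4, -6/5, 4/5).
Solving gives a_0 = 3, a_1 = -9/5, a_2 = -3, so
  g(x) = -3*x^2 - 9*x/5 + 3.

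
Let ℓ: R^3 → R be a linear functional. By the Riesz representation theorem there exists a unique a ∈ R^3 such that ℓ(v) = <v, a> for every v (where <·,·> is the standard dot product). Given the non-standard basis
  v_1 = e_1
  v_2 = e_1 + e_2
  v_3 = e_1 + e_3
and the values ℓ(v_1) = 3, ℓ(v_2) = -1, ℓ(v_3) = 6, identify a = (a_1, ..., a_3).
a = (3, -4, 3)

Write a = (a_1, ..., a_3) in the standard basis. For each basis vector v_i, ℓ(v_i) = <v_i, a> is a linear equation in the a_j's. Collect the n equations into a matrix system V a = ℓ, where row i of V is v_i (expressed in the standard basis). Since V is invertible (lower-triangular with 1s on the diagonal, up to permutation), solve by back-substitution:
  V =
[[1, 0, 0],
 [1, 1, 0],
 [1, 0, 1]]
  V a = (3, -1, 6)
Solving gives a = (3, -4, 3).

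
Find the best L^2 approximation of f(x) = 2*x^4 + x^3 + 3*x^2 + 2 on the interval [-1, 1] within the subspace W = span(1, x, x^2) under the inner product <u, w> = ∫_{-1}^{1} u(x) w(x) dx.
g(x) = 33*x^2/7 + 3*x/5 + 64/35

The best approximation g ∈ W is the orthogonal projection of f onto W. Writing g = a_0 + a_1 x + a_2 x^2, the coefficients solve the normal equations G · a = b where
  G_{ij} = <φ_i, φ_j> and b_i = <f, φ_i>, with φ_0 = 1, φ_1 = x, φ_2 = x^2.
G =
  [2, 0, 2/3]
  [0, 2/3, 0]
  [2/3, 0, 2/5],
b = (34/5, 2/5, 326/105).
Solving gives a_0 = 64/35, a_1 = 3/5, a_2 = 33/7, so
  g(x) = 33*x^2/7 + 3*x/5 + 64/35.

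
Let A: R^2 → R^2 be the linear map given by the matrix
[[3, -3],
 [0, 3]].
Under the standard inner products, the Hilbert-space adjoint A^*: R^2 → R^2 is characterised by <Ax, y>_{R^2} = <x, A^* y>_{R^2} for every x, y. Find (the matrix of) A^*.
A^* = A^T =
[[3, 0],
 [-3, 3]]

For real matrices with standard dot products, the defining identity <Ax, y> = <x, A^* y> gives (Ax)^T y = x^T (A^*) y, i.e. x^T A^T y = x^T (A^*) y. Since this holds for all x, y, we must have A^* = A^T. Therefore
A^* =
[[3, 0],
 [-3, 3]].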